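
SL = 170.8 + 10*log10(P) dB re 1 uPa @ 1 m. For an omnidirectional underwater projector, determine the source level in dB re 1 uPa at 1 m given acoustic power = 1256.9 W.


201.79 dB


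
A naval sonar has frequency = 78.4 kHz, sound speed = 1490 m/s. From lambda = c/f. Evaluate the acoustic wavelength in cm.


lambda = c/f = 1490 / 78400 = 0.019 m = 1.9 cm

1.9 cm


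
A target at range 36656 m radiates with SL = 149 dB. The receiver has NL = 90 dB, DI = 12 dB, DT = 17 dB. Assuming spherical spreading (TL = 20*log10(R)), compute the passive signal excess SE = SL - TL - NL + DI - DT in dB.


Step 1: TL = 20*log10(36656) = 91.28 dB
Step 2: SE = 149 - 91.28 - 90 + 12 - 17 = -37.28

-37.28 dB


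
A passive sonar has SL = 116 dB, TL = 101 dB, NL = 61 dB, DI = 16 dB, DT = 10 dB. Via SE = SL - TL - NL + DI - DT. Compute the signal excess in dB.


SE = SL - TL - NL + DI - DT = 116 - 101 - 61 + 16 - 10 = -40

-40 dB


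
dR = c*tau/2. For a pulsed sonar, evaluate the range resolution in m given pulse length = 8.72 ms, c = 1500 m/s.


dR = c*tau/2 = 1500 * 8.72e-3 / 2 = 6.54

6.54 m


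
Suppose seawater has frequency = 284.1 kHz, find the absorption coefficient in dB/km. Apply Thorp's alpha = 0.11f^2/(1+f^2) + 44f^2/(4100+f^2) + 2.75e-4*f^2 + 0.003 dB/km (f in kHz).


64.182 dB/km


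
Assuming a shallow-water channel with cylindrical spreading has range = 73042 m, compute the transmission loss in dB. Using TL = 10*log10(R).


TL = 10*log10(73042) = 48.64

48.64 dB


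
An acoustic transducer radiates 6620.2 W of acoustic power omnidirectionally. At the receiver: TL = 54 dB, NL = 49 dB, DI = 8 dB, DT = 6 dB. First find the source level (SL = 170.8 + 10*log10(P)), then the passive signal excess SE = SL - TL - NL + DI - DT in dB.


Step 1: SL = 170.8 + 10*log10(6620.2) = 209.01 dB
Step 2: SE = SL - TL - NL + DI - DT = 209.01 - 54 - 49 + 8 - 6 = 108.01

108.01 dB


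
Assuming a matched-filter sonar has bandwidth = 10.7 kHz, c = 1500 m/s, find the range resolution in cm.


dR = c/(2*BW) = 1500 / (2 * 10.7e3) = 0.0701 m = 7.01 cm

7.01 cm


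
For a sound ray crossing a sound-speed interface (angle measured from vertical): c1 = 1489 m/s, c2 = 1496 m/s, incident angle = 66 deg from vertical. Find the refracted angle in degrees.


66.61 deg


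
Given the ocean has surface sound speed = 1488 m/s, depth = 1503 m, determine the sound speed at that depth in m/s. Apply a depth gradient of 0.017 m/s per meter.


c = 1488 + 0.017 * 1503 = 1513.551

1513.551 m/s


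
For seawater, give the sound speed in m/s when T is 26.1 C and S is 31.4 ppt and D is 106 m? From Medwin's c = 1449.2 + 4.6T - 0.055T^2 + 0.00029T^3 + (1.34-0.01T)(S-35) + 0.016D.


1534.76 m/s


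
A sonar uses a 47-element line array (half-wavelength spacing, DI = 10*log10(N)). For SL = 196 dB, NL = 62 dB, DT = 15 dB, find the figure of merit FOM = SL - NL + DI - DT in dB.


135.72 dB


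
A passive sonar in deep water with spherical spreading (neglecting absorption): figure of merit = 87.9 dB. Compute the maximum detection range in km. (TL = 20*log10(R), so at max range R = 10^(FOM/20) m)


At max range FOM = TL, so 20*log10(R) = 87.9
R = 10^(87.9/20) = 24831.33 m = 24.83 km

24.83 km


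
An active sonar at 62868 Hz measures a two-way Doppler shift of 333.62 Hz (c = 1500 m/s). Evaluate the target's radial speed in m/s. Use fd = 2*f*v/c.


From fd = 2*f*v/c, v = c*fd/(2*f) = 1500 * 333.62 / (2*62868) = 3.98

3.98 m/s


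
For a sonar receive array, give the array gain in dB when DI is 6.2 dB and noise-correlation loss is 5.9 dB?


AG = DI - L_corr = 6.2 - 5.9 = 0.3

0.3 dB


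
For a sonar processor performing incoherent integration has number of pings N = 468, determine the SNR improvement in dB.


Gain = 5*log10(468) = 13.35

13.35 dB


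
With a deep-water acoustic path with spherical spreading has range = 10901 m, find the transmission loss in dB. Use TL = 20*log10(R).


80.75 dB


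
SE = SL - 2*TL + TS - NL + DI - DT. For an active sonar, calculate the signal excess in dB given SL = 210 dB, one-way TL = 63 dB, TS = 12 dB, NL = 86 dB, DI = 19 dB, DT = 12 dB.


SE = SL - 2*TL + TS - NL + DI - DT = 210 - 2*63 + (12) - 86 + 19 - 12 = 17

17 dB


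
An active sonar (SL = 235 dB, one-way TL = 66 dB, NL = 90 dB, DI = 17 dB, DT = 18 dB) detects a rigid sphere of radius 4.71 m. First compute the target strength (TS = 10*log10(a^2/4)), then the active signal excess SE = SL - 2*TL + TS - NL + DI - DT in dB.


Step 1: TS = 10*log10(4.71^2/4) = 7.44 dB
Step 2: SE = SL - 2*TL + TS - NL + DI - DT = 235 - 2*66 + (7.44) - 90 + 17 - 18 = 19.44

19.44 dB


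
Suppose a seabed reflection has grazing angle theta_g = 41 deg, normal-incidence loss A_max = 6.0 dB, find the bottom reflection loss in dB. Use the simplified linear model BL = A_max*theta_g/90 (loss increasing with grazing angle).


BL = A_max * theta_g / 90 = 6.0 * 41 / 90 = 2.73

2.73 dB


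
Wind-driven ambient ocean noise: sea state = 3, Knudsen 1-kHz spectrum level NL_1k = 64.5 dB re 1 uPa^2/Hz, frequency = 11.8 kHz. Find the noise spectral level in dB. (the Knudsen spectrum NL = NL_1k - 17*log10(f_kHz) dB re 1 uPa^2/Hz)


NL = NL_1k - 17*log10(f_kHz) = 64.5 - 17*log10(11.8) = 64.5 - (18.22) = 46.28

46.28 dB


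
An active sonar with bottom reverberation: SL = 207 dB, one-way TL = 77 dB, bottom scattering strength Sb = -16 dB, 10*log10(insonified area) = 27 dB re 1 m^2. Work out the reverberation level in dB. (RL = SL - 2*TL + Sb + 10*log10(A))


RL = SL - 2*TL + Sb + 10*log10(A) = 207 - 2*77 + (-16) + 27 = 64

64 dB


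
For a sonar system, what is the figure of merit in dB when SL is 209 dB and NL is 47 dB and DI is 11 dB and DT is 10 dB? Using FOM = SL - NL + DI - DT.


FOM = SL - NL + DI - DT = 209 - 47 + 11 - 10 = 163

163 dB


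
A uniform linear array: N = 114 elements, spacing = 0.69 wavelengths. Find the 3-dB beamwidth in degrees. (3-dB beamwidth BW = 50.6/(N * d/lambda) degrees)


BW = 50.6 / (114 * 0.69) = 50.6 / 78.66 = 0.64

0.64 deg


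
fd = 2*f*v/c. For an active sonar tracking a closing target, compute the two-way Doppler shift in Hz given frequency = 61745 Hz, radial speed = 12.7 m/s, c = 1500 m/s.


fd = 2*f*v/c = 2 * 61745 * 12.7 / 1500 = 1045.55

1045.55 Hz


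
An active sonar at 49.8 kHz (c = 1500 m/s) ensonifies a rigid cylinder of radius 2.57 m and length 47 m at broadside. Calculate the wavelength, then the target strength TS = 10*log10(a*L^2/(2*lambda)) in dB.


Step 1: lambda = c/f = 1500/49800 = 0.03012 m
Step 2: TS = 10*log10(a*L^2/(2*lambda)) = 10*log10(2.57*47^2/(2*0.03012)) = 49.74

49.74 dB


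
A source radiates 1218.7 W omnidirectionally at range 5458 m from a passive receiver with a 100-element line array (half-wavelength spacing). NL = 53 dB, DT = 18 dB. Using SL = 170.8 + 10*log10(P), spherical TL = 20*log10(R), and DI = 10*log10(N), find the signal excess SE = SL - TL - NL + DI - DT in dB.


Step 1: SL = 170.8 + 10*log10(1218.7) = 201.66 dB
Step 2: TL = 20*log10(5458) = 74.74 dB
Step 3: DI = 10*log10(100) = 20.0 dB
Step 4: SE = SL - TL - NL + DI - DT = 201.66 - 74.74 - 53 + 20.0 - 18 = 75.92

75.92 dB


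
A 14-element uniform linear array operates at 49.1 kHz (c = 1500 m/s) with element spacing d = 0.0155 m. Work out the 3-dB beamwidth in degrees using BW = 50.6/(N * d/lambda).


7.12 deg


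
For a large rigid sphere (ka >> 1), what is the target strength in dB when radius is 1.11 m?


TS = 10*log10(1.11^2 / 4) = 10*log10(0.308025) = -5.11

-5.11 dB


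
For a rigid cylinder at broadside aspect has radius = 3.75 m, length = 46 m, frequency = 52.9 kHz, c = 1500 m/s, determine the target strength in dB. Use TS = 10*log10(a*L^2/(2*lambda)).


lambda = 1500/52900 = 0.02836 m
TS = 10*log10(3.75*46^2/(2*0.02836)) = 51.46

51.46 dB


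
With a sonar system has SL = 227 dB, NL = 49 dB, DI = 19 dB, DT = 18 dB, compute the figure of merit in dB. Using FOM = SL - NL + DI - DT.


FOM = SL - NL + DI - DT = 227 - 49 + 19 - 18 = 179

179 dB


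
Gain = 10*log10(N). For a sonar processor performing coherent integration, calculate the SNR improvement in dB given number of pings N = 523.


Gain = 10*log10(523) = 27.19

27.19 dB


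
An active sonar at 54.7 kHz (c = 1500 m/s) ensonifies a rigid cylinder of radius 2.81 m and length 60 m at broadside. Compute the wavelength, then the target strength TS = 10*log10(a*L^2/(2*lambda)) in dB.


Step 1: lambda = c/f = 1500/54700 = 0.02742 m
Step 2: TS = 10*log10(a*L^2/(2*lambda)) = 10*log10(2.81*60^2/(2*0.02742)) = 52.66

52.66 dB


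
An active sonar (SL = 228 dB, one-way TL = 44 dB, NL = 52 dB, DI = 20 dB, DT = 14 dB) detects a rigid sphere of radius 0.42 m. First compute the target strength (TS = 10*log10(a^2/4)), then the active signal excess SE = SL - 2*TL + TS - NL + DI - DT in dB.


Step 1: TS = 10*log10(0.42^2/4) = -13.56 dB
Step 2: SE = SL - 2*TL + TS - NL + DI - DT = 228 - 2*44 + (-13.56) - 52 + 20 - 14 = 80.44

80.44 dB


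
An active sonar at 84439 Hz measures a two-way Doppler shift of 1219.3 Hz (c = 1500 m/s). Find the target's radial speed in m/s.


From fd = 2*f*v/c, v = c*fd/(2*f) = 1500 * 1219.3 / (2*84439) = 10.83

10.83 m/s


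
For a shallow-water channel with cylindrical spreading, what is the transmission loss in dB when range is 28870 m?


44.6 dB


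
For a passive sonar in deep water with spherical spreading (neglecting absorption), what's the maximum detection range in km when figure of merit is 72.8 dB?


At max range FOM = TL, so 20*log10(R) = 72.8
R = 10^(72.8/20) = 4365.16 m = 4.37 km

4.37 km


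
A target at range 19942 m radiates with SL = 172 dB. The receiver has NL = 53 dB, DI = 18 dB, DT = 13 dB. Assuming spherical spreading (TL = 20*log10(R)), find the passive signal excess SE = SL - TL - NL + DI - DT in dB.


Step 1: TL = 20*log10(19942) = 86.0 dB
Step 2: SE = 172 - 86.0 - 53 + 18 - 13 = 38.0

38.0 dB


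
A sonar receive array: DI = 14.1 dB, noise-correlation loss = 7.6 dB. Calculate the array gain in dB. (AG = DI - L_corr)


AG = DI - L_corr = 14.1 - 7.6 = 6.5

6.5 dB


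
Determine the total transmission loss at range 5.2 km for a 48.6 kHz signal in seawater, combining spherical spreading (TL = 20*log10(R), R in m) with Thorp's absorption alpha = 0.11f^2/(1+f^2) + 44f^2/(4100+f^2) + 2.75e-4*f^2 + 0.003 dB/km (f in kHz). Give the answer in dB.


Step 1 (Thorp): alpha = 0.11*2361.96/(1+2361.96) + 44*2361.96/(4100+2361.96) + 2.75e-4*2361.96 + 0.003 = 16.8453 dB/km
Step 2: TL_spread = 20*log10(5200) = 74.32 dB
Step 3: TL_abs = alpha*R = 16.8453 * 5.2 = 87.6 dB
Step 4: TL_total = 74.32 + 87.6 = 161.92

161.92 dB


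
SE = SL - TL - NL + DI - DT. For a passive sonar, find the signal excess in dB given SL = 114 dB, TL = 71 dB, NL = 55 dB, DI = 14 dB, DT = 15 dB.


SE = SL - TL - NL + DI - DT = 114 - 71 - 55 + 14 - 15 = -13

-13 dB


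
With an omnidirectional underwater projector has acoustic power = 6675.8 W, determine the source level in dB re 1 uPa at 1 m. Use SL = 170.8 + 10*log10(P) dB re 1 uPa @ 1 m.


SL = 170.8 + 10*log10(6675.8) = 170.8 + 38.25 = 209.05

209.05 dB


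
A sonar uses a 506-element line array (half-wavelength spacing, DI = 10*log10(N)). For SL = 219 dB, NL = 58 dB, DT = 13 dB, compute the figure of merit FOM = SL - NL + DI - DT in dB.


175.04 dB


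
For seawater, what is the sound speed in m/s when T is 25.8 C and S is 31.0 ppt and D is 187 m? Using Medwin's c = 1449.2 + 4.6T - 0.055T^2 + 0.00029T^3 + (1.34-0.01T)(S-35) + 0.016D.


1534.91 m/s


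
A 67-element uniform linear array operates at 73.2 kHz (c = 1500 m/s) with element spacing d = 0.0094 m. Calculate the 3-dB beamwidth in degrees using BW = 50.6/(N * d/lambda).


Step 1: lambda = 1500/73200 = 0.02049 m
Step 2: d/lambda = 0.0094/0.02049 = 0.4588
Step 3: BW = 50.6/(N * d/lambda) = 50.6/(67 * 0.4588) = 1.65

1.65 deg


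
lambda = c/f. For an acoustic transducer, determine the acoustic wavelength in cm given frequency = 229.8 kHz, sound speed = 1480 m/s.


lambda = c/f = 1480 / 229800 = 0.0064 m = 0.64 cm

0.64 cm


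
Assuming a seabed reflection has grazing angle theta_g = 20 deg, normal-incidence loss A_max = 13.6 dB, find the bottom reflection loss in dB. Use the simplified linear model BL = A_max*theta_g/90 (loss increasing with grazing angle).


BL = A_max * theta_g / 90 = 13.6 * 20 / 90 = 3.02

3.02 dB


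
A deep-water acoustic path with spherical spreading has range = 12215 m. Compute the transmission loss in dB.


TL = 20*log10(12215) = 81.74

81.74 dB


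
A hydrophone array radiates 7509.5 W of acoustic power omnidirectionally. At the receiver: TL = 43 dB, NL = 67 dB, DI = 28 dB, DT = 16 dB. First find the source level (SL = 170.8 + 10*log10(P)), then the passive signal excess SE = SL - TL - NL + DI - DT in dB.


Step 1: SL = 170.8 + 10*log10(7509.5) = 209.56 dB
Step 2: SE = SL - TL - NL + DI - DT = 209.56 - 43 - 67 + 28 - 16 = 111.56

111.56 dB


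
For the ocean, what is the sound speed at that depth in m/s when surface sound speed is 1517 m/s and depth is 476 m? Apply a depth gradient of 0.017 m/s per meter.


1525.092 m/s


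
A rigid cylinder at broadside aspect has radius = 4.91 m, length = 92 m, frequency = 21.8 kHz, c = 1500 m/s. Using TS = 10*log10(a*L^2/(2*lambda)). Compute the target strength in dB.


54.8 dB


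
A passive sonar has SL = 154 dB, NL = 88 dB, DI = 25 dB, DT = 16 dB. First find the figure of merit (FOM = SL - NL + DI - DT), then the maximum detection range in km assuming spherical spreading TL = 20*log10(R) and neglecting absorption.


Step 1: FOM = SL - NL + DI - DT = 154 - 88 + 25 - 16 = 75 dB
Step 2: at max range FOM = TL = 20*log10(R), so R = 10^(75/20) = 5623.41 m = 5.62 km

5.62 km


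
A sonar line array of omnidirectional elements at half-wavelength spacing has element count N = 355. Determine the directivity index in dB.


DI = 10*log10(355) = 25.5

25.5 dB


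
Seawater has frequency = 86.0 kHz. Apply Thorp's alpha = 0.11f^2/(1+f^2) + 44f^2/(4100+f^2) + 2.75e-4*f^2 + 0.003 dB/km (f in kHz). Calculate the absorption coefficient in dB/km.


f^2 = 7396.0
alpha = 0.11*7396.0/(1+7396.0) + 44*7396.0/(4100+7396.0) + 2.75e-4*7396.0 + 0.003 = 30.454

30.454 dB/km


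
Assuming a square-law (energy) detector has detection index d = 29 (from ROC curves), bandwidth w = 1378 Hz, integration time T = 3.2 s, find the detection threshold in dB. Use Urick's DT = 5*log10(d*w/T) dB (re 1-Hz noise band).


20.48 dB


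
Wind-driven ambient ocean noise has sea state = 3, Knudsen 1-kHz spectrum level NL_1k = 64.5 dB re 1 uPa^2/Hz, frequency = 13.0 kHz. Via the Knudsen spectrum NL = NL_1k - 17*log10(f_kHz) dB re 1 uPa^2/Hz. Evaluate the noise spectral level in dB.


NL = NL_1k - 17*log10(f_kHz) = 64.5 - 17*log10(13.0) = 64.5 - (18.94) = 45.56

45.56 dB


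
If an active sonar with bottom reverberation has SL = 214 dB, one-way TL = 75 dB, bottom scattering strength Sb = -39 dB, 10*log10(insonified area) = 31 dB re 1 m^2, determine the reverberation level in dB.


56 dB


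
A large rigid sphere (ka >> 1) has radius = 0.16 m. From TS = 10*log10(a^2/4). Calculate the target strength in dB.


TS = 10*log10(0.16^2 / 4) = 10*log10(0.0064) = -21.94

-21.94 dB


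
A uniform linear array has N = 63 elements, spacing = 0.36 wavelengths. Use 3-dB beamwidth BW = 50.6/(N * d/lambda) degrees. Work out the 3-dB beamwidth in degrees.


2.23 deg


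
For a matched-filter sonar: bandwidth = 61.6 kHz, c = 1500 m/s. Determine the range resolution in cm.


1.22 cm


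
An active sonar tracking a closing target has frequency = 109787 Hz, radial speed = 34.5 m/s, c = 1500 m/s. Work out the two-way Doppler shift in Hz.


5050.2 Hz


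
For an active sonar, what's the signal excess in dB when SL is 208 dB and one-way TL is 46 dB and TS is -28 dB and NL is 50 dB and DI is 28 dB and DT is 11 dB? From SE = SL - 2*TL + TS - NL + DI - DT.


SE = SL - 2*TL + TS - NL + DI - DT = 208 - 2*46 + (-28) - 50 + 28 - 11 = 55

55 dB


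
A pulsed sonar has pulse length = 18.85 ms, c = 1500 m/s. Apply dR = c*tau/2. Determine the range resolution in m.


dR = c*tau/2 = 1500 * 18.85e-3 / 2 = 14.1375

14.1375 m


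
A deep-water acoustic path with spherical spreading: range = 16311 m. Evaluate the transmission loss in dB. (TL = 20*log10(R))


TL = 20*log10(16311) = 84.25

84.25 dB


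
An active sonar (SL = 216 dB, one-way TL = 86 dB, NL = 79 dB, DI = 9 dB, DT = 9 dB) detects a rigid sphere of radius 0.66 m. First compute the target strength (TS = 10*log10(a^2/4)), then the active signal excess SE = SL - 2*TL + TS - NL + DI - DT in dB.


Step 1: TS = 10*log10(0.66^2/4) = -9.63 dB
Step 2: SE = SL - 2*TL + TS - NL + DI - DT = 216 - 2*86 + (-9.63) - 79 + 9 - 9 = -44.63

-44.63 dB


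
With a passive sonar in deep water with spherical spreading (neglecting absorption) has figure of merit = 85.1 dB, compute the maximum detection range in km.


At max range FOM = TL, so 20*log10(R) = 85.1
R = 10^(85.1/20) = 17988.71 m = 17.99 km

17.99 km


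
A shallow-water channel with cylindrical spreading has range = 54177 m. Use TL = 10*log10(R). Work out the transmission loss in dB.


TL = 10*log10(54177) = 47.34

47.34 dB


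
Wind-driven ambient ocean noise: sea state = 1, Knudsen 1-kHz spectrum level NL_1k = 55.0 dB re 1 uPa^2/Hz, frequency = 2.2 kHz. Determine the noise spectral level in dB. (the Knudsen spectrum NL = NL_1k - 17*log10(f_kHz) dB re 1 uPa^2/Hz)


49.18 dB


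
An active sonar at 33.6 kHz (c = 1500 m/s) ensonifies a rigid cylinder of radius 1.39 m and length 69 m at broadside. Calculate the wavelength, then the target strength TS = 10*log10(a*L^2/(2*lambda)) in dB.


Step 1: lambda = c/f = 1500/33600 = 0.04464 m
Step 2: TS = 10*log10(a*L^2/(2*lambda)) = 10*log10(1.39*69^2/(2*0.04464)) = 48.7

48.7 dB


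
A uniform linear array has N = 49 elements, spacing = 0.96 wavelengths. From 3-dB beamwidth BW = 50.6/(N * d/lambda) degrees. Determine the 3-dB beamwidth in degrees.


BW = 50.6 / (49 * 0.96) = 50.6 / 47.04 = 1.08

1.08 deg


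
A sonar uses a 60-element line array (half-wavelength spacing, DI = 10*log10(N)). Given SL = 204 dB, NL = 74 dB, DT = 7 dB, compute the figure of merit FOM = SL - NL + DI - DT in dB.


Step 1: DI = 10*log10(60) = 17.78 dB
Step 2: FOM = SL - NL + DI - DT = 204 - 74 + 17.78 - 7 = 140.78

140.78 dB


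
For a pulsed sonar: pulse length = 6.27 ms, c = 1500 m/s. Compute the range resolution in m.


dR = c*tau/2 = 1500 * 6.27e-3 / 2 = 4.7025

4.7025 m


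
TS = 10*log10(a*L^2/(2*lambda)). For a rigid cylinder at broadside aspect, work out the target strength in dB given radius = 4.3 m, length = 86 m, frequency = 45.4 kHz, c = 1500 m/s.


56.82 dB


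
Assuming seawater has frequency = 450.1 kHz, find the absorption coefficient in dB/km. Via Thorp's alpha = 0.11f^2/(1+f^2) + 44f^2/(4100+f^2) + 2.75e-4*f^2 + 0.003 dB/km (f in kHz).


98.952 dB/km


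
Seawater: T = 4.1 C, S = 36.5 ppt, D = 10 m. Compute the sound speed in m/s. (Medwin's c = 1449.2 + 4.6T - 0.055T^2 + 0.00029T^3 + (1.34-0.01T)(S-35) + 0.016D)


1469.26 m/s


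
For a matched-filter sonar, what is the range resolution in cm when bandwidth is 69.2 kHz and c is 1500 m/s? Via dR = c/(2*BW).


dR = c/(2*BW) = 1500 / (2 * 69.2e3) = 0.0108 m = 1.08 cm

1.08 cm


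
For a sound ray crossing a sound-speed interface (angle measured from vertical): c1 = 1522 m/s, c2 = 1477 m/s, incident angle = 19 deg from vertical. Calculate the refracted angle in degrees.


18.42 deg


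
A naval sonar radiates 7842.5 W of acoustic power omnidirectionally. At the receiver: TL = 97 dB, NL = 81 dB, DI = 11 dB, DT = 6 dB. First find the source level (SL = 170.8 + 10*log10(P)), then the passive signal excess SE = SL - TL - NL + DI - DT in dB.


Step 1: SL = 170.8 + 10*log10(7842.5) = 209.74 dB
Step 2: SE = SL - TL - NL + DI - DT = 209.74 - 97 - 81 + 11 - 6 = 36.74

36.74 dB


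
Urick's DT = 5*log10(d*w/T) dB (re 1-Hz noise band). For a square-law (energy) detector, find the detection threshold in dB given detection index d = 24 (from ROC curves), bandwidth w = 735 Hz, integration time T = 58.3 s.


12.4 dB


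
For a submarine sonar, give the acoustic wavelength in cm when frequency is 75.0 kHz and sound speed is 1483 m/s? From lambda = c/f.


lambda = c/f = 1483 / 75000 = 0.0198 m = 1.98 cm

1.98 cm


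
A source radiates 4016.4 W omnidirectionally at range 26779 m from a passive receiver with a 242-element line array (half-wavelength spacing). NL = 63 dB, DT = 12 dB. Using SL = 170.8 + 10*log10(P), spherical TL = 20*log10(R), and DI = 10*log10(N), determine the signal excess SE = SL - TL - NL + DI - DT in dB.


67.12 dB


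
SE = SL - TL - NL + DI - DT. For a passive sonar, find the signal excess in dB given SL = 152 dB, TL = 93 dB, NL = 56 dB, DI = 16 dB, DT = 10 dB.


SE = SL - TL - NL + DI - DT = 152 - 93 - 56 + 16 - 10 = 9

9 dB


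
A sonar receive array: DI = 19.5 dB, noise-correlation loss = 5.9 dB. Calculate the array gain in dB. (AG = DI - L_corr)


AG = DI - L_corr = 19.5 - 5.9 = 13.6

13.6 dB


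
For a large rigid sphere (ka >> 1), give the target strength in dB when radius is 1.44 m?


TS = 10*log10(1.44^2 / 4) = 10*log10(0.5184) = -2.85

-2.85 dB


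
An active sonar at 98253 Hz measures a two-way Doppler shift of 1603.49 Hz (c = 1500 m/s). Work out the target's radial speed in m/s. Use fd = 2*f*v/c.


From fd = 2*f*v/c, v = c*fd/(2*f) = 1500 * 1603.49 / (2*98253) = 12.24

12.24 m/s


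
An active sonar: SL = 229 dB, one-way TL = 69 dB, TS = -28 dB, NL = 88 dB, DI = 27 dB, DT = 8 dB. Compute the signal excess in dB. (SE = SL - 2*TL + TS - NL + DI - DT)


-6 dB


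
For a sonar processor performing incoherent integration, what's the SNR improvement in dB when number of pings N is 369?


12.84 dB


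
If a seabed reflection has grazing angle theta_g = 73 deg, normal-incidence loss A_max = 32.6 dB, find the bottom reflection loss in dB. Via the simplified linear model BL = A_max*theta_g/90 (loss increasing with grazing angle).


26.44 dB


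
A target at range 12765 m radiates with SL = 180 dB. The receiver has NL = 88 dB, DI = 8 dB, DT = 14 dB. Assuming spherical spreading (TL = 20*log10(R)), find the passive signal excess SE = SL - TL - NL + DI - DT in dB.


3.88 dB


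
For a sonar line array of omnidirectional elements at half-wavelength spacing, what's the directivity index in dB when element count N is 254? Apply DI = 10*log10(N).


DI = 10*log10(254) = 24.05

24.05 dB


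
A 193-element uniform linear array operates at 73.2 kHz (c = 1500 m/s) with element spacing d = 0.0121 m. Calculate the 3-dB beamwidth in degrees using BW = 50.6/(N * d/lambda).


Step 1: lambda = 1500/73200 = 0.02049 m
Step 2: d/lambda = 0.0121/0.02049 = 0.5905
Step 3: BW = 50.6/(N * d/lambda) = 50.6/(193 * 0.5905) = 0.44

0.44 deg


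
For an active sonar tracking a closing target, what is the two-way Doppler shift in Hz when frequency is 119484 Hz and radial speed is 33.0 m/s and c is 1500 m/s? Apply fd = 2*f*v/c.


5257.3 Hz


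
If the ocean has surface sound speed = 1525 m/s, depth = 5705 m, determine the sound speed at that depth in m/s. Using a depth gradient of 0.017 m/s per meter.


c = 1525 + 0.017 * 5705 = 1621.985

1621.985 m/s


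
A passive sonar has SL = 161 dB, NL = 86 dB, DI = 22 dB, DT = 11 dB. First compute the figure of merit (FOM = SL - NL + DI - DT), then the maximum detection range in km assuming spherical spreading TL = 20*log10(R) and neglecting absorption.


Step 1: FOM = SL - NL + DI - DT = 161 - 86 + 22 - 11 = 86 dB
Step 2: at max range FOM = TL = 20*log10(R), so R = 10^(86/20) = 19952.62 m = 19.95 km

19.95 km


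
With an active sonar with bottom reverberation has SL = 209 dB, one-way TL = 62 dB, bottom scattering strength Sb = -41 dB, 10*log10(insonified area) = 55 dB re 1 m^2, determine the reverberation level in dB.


RL = SL - 2*TL + Sb + 10*log10(A) = 209 - 2*62 + (-41) + 55 = 99

99 dB


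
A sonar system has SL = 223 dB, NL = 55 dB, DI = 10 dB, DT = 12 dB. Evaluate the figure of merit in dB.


FOM = SL - NL + DI - DT = 223 - 55 + 10 - 12 = 166

166 dB


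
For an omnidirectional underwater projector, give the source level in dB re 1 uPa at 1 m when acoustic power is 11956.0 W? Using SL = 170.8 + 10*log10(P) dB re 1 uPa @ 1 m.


211.58 dB


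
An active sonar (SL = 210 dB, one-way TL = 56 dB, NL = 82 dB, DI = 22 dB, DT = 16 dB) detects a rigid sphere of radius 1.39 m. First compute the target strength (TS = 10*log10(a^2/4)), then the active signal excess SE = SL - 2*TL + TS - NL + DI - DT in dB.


Step 1: TS = 10*log10(1.39^2/4) = -3.16 dB
Step 2: SE = SL - 2*TL + TS - NL + DI - DT = 210 - 2*56 + (-3.16) - 82 + 22 - 16 = 18.84

18.84 dB


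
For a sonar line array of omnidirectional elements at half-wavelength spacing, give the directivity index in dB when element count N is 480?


DI = 10*log10(480) = 26.81

26.81 dB


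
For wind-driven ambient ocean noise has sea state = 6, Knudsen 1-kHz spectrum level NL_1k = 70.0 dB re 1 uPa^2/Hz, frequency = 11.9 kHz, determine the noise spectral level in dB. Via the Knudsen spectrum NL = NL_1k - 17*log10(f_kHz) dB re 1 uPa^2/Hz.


NL = NL_1k - 17*log10(f_kHz) = 70.0 - 17*log10(11.9) = 70.0 - (18.28) = 51.72

51.72 dB


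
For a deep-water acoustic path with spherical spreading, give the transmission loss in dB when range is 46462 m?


TL = 20*log10(46462) = 93.34

93.34 dB


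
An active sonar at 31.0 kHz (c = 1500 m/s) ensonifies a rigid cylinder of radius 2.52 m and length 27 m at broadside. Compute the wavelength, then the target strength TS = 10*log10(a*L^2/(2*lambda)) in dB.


Step 1: lambda = c/f = 1500/31000 = 0.04839 m
Step 2: TS = 10*log10(a*L^2/(2*lambda)) = 10*log10(2.52*27^2/(2*0.04839)) = 42.78

42.78 dB


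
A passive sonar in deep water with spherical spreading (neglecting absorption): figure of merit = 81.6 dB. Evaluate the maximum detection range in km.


At max range FOM = TL, so 20*log10(R) = 81.6
R = 10^(81.6/20) = 12022.64 m = 12.02 km

12.02 km


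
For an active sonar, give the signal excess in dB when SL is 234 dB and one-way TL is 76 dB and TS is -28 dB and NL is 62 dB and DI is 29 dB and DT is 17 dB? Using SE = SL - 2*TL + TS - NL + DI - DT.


SE = SL - 2*TL + TS - NL + DI - DT = 234 - 2*76 + (-28) - 62 + 29 - 17 = 4

4 dB


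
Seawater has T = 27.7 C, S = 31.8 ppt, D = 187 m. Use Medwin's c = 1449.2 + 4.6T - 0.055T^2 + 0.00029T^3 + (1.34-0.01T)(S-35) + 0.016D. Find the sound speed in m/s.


c = 1449.2 + 4.6*27.7 - 0.055*27.7^2 + 0.00029*27.7^3 + (1.34 - 0.01*27.7)*(31.8 - 35) + 0.016*187 = 1540.17

1540.17 m/s


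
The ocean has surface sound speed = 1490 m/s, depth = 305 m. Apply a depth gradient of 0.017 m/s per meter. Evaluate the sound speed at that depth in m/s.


c = 1490 + 0.017 * 305 = 1495.185

1495.185 m/s


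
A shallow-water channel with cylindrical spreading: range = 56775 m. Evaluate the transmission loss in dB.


TL = 10*log10(56775) = 47.54

47.54 dB


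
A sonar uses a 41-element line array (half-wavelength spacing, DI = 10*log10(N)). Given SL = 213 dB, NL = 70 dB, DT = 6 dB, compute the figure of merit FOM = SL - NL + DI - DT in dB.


153.13 dB


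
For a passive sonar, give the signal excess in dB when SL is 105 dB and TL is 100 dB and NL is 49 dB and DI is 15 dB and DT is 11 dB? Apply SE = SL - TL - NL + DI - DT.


SE = SL - TL - NL + DI - DT = 105 - 100 - 49 + 15 - 11 = -40

-40 dB


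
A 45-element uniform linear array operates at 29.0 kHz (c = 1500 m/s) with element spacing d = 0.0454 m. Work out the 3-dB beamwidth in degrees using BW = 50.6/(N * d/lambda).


Step 1: lambda = 1500/29000 = 0.05172 m
Step 2: d/lambda = 0.0454/0.05172 = 0.8778
Step 3: BW = 50.6/(N * d/lambda) = 50.6/(45 * 0.8778) = 1.28

1.28 deg


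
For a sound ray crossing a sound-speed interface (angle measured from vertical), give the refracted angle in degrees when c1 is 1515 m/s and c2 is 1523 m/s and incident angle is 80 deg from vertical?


sin(theta2) = (c2/c1)*sin(theta1) = (1523/1515)*sin(80 deg) = 0.99001
theta2 = arcsin(0.99001) = 81.89

81.89 deg


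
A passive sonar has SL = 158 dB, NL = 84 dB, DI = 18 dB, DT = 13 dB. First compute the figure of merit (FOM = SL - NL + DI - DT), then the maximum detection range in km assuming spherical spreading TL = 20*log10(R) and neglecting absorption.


Step 1: FOM = SL - NL + DI - DT = 158 - 84 + 18 - 13 = 79 dB
Step 2: at max range FOM = TL = 20*log10(R), so R = 10^(79/20) = 8912.51 m = 8.91 km

8.91 km


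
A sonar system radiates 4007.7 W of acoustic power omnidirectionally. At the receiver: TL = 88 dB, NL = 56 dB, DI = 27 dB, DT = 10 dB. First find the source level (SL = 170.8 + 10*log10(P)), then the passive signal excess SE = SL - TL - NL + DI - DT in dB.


Step 1: SL = 170.8 + 10*log10(4007.7) = 206.83 dB
Step 2: SE = SL - TL - NL + DI - DT = 206.83 - 88 - 56 + 27 - 10 = 79.83

79.83 dB


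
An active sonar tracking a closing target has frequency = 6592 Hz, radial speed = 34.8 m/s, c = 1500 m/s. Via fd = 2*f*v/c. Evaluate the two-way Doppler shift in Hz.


fd = 2*f*v/c = 2 * 6592 * 34.8 / 1500 = 305.87

305.87 Hz


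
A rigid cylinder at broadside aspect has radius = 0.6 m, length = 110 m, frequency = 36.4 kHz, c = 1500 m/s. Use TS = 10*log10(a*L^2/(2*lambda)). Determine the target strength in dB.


lambda = 1500/36400 = 0.04121 m
TS = 10*log10(0.6*110^2/(2*0.04121)) = 49.45

49.45 dB


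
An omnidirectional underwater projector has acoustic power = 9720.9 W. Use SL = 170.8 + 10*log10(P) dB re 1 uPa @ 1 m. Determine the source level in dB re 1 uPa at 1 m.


210.68 dB


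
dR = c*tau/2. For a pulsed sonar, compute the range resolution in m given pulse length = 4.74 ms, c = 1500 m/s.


dR = c*tau/2 = 1500 * 4.74e-3 / 2 = 3.555

3.555 m


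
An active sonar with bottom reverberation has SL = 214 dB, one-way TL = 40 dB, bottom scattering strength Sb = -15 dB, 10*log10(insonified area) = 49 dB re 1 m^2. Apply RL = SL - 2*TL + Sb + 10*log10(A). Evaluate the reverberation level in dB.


RL = SL - 2*TL + Sb + 10*log10(A) = 214 - 2*40 + (-15) + 49 = 168

168 dB


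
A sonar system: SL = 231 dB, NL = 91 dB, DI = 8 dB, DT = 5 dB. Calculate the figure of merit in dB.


FOM = SL - NL + DI - DT = 231 - 91 + 8 - 5 = 143

143 dB


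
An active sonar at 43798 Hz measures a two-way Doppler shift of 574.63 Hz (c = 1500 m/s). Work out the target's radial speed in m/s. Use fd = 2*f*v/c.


From fd = 2*f*v/c, v = c*fd/(2*f) = 1500 * 574.63 / (2*43798) = 9.84

9.84 m/s


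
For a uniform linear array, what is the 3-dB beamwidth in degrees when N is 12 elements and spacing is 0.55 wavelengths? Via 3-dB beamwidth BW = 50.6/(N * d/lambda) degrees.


BW = 50.6 / (12 * 0.55) = 50.6 / 6.6 = 7.67

7.67 deg


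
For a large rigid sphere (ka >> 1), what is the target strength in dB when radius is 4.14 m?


TS = 10*log10(4.14^2 / 4) = 10*log10(4.2849) = 6.32

6.32 dB


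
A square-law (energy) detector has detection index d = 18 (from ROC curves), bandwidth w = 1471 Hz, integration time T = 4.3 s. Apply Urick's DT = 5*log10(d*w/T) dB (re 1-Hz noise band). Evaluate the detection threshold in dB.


DT = 5*log10(d*w/T) = 5*log10(18 * 1471 / 4.3) = 5*log10(6157.67) = 18.95

18.95 dB


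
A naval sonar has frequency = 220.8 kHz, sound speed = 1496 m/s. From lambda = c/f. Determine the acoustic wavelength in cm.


0.68 cm


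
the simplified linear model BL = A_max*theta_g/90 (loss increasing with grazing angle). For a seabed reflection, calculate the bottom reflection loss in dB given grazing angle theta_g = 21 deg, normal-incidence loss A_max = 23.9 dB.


BL = A_max * theta_g / 90 = 23.9 * 21 / 90 = 5.58

5.58 dB


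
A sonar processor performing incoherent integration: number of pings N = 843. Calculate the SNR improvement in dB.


Gain = 5*log10(843) = 14.63

14.63 dB


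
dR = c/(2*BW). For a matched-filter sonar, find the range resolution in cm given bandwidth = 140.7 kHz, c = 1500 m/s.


0.53 cm


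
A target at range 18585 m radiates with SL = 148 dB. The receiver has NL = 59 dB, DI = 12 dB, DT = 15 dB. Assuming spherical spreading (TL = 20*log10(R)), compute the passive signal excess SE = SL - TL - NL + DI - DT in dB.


0.62 dB


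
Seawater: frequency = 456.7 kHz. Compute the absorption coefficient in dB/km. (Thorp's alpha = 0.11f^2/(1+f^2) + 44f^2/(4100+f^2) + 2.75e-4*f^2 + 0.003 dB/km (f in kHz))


f^2 = 208574.89
alpha = 0.11*208574.89/(1+208574.89) + 44*208574.89/(4100+208574.89) + 2.75e-4*208574.89 + 0.003 = 100.623

100.623 dB/km


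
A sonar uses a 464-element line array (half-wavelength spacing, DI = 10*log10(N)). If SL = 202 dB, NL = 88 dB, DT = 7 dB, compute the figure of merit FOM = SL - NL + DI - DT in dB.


Step 1: DI = 10*log10(464) = 26.67 dB
Step 2: FOM = SL - NL + DI - DT = 202 - 88 + 26.67 - 7 = 133.67

133.67 dB


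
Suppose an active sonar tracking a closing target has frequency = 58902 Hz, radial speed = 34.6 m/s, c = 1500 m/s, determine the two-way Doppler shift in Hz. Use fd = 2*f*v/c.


2717.35 Hz


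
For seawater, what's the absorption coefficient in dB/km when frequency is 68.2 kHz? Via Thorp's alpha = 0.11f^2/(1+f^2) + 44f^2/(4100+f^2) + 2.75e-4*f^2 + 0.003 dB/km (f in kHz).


24.778 dB/km


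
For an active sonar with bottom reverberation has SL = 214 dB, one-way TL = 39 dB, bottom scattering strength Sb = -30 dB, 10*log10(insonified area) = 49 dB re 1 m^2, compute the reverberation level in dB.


155 dB


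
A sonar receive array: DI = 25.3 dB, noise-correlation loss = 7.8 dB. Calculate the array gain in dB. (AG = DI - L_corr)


AG = DI - L_corr = 25.3 - 7.8 = 17.5

17.5 dB


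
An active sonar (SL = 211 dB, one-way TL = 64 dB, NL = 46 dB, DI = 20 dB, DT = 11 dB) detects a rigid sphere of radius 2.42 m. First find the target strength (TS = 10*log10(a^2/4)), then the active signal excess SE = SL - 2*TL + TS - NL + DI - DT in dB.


Step 1: TS = 10*log10(2.42^2/4) = 1.66 dB
Step 2: SE = SL - 2*TL + TS - NL + DI - DT = 211 - 2*64 + (1.66) - 46 + 20 - 11 = 47.66

47.66 dB


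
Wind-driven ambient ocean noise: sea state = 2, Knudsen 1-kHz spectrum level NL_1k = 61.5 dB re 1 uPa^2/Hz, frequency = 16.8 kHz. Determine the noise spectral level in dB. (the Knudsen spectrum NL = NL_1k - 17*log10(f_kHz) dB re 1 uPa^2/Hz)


40.67 dB


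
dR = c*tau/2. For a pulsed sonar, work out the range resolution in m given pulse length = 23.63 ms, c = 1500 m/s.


dR = c*tau/2 = 1500 * 23.63e-3 / 2 = 17.7225

17.7225 m


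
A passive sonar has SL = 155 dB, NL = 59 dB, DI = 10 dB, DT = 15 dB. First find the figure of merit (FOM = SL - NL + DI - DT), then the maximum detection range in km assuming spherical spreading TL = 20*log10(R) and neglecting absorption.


Step 1: FOM = SL - NL + DI - DT = 155 - 59 + 10 - 15 = 91 dB
Step 2: at max range FOM = TL = 20*log10(R), so R = 10^(91/20) = 35481.34 m = 35.48 km

35.48 km


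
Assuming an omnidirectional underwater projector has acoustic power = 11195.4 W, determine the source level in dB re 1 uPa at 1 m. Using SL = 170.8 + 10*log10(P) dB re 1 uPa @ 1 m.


211.29 dB


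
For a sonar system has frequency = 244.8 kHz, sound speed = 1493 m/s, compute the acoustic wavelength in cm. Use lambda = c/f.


lambda = c/f = 1493 / 244800 = 0.0061 m = 0.61 cm

0.61 cm


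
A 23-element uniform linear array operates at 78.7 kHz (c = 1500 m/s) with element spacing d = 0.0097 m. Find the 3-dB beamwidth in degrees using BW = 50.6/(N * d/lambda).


Step 1: lambda = 1500/78700 = 0.01906 m
Step 2: d/lambda = 0.0097/0.01906 = 0.5089
Step 3: BW = 50.6/(N * d/lambda) = 50.6/(23 * 0.5089) = 4.32

4.32 deg


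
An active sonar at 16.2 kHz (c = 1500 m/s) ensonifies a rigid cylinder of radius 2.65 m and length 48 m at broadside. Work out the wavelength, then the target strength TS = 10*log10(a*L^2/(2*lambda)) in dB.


Step 1: lambda = c/f = 1500/16200 = 0.09259 m
Step 2: TS = 10*log10(a*L^2/(2*lambda)) = 10*log10(2.65*48^2/(2*0.09259)) = 45.18

45.18 dB


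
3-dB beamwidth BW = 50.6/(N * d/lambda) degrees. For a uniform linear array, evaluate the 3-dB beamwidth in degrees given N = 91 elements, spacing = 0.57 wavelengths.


BW = 50.6 / (91 * 0.57) = 50.6 / 51.87 = 0.98

0.98 deg


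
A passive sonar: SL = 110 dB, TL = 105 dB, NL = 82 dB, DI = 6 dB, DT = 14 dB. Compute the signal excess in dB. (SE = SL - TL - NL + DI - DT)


SE = SL - TL - NL + DI - DT = 110 - 105 - 82 + 6 - 14 = -85

-85 dB


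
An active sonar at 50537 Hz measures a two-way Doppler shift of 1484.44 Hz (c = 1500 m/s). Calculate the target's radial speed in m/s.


22.03 m/s


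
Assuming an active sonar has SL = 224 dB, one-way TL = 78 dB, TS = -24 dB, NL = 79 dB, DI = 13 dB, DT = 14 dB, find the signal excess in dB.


-36 dB


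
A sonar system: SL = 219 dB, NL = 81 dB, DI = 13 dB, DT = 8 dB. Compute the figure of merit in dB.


143 dB


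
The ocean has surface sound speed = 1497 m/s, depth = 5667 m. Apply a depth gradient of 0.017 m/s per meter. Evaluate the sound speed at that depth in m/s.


c = 1497 + 0.017 * 5667 = 1593.339

1593.339 m/s


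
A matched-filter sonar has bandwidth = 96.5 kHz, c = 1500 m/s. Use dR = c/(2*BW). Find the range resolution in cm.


0.78 cm


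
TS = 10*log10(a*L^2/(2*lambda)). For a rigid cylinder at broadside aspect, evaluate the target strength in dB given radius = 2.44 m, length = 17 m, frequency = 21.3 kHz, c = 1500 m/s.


37.0 dB


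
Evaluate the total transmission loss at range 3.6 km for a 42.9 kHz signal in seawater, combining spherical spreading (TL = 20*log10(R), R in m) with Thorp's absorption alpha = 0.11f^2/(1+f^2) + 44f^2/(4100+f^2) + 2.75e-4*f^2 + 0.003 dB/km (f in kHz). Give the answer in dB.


122.43 dB


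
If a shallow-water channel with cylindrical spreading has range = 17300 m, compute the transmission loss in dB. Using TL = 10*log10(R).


TL = 10*log10(17300) = 42.38

42.38 dB


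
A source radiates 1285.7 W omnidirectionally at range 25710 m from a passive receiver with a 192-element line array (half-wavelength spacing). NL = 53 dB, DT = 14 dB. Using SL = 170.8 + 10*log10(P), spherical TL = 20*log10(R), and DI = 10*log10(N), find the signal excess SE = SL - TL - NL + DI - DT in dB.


Step 1: SL = 170.8 + 10*log10(1285.7) = 201.89 dB
Step 2: TL = 20*log10(25710) = 88.2 dB
Step 3: DI = 10*log10(192) = 22.83 dB
Step 4: SE = SL - TL - NL + DI - DT = 201.89 - 88.2 - 53 + 22.83 - 14 = 69.52

69.52 dB


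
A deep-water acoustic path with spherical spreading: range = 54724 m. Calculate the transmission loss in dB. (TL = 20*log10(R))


94.76 dB


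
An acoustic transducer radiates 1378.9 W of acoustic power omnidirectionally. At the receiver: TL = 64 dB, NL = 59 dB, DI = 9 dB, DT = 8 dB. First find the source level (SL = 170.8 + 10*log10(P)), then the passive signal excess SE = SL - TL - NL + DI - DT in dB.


Step 1: SL = 170.8 + 10*log10(1378.9) = 202.2 dB
Step 2: SE = SL - TL - NL + DI - DT = 202.2 - 64 - 59 + 9 - 8 = 80.2

80.2 dB


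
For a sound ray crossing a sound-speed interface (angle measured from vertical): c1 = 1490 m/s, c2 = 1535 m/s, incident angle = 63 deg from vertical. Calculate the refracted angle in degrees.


sin(theta2) = (c2/c1)*sin(theta1) = (1535/1490)*sin(63 deg) = 0.91792
theta2 = arcsin(0.91792) = 66.62

66.62 deg


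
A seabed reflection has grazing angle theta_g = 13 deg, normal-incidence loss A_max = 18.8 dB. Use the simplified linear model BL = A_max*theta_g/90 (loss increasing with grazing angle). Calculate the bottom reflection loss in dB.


2.72 dB
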